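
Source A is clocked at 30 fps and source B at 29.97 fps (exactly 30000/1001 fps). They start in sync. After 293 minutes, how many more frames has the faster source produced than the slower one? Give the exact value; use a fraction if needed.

293 min = 17580 s.
A emits 30 × 17580 = 527400 frames; B emits 30000/1001 × 17580 = 527400000/1001.
Difference = 527400/1001 frames (≈ 526.8731); B is behind A.

527400/1001 frames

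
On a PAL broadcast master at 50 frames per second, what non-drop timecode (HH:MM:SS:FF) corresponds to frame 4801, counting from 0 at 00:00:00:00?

4801 ÷ 50 = 96 full seconds, remainder 1 frame.
96 s = 0 h 1 min 36 s.
Timecode: 00:01:36:01.

00:01:36:01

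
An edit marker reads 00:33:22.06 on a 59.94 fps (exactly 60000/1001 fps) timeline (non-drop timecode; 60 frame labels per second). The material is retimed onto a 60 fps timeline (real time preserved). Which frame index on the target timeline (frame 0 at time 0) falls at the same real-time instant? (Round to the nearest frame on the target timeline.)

frame 120246

Source frame index: (0×3600 + 33×60 + 22) × 60 + 6 = 120126.
Real time: 120126 / (60000/1001) = 20041021/10000 s.
Target frame: (20041021/10000) × (60) = 60123063/500 ≈ 120246.126 → 120246.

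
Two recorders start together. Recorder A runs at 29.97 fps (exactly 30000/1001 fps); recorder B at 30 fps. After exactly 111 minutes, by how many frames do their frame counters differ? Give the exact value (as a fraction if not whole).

199800/1001 frames

111 min = 6660 s.
A emits 30000/1001 × 6660 = 199800000/1001 frames; B emits 30 × 6660 = 199800.
Difference = 199800/1001 frames (≈ 199.6004); B is ahead of A.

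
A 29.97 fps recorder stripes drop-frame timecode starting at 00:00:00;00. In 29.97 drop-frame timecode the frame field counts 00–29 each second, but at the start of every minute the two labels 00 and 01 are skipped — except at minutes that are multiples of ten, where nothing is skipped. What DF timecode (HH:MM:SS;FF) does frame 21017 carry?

00:11:41;07

Ten DF minutes hold 17982 frames, so frame 21017 lies in block 1 (frames 17982–35963) with 3035 frames into that block.
The block's first minute is 1800 frames and the rest 1798 each; 3035 frames reaches minute 1, so 1 × 18 + 1 × 2 = 20 labels have been skipped so far.
Adding those back, label number 21017 + 20 = 21037 at 30 labels/s is 701 s + 7 f = 0 h 11 min 41 s frame 7, i.e. 00:11:41;07.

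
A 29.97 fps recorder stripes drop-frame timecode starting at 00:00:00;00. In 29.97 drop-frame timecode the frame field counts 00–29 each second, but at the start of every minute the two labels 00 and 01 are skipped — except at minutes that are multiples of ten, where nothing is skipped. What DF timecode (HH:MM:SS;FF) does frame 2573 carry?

Each 10-minute DF block holds 10 × 60 × 30 − 9 × 2 = 17982 frames. 2573 ÷ 17982 → 0 full blocks, remainder 2573.
Within the partial block the first minute is 1800 frames and each further minute 1798, so 1 further minute boundary passed. Total skipped labels = 18 × 0 + 2 × 1 = 2.
Non-drop label index = 2573 + 2 = 2575; at 30 labels/s that is 00:01:25:25, i.e. DF 00:01:25;25.

00:01:25;25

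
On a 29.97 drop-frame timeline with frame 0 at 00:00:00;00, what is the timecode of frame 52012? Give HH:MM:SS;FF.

Ten DF minutes hold 17982 frames, so frame 52012 lies in block 2 (frames 35964–53945) with 16048 frames into that block.
The block's first minute is 1800 frames and the rest 1798 each; 16048 frames reaches minute 8, so 2 × 18 + 8 × 2 = 52 labels have been skipped so far.
Adding those back, label number 52012 + 52 = 52064 at 30 labels/s is 1735 s + 14 f = 0 h 28 min 55 s frame 14, i.e. 00:28:55;14.

00:28:55;14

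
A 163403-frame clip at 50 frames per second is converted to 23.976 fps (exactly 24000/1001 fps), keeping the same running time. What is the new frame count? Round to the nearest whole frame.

78355 frames

Frames at target rate = 163403 × (24000/1001) / (50) = 78433440/1001 ≈ 78355.085.
Nearest whole frame: 78355.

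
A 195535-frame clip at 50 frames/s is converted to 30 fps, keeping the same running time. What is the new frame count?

Target frames = source frames × (target rate / source rate) = 195535 × (30)/(50) = 195535 × 3/5 = 117321.

117321 frames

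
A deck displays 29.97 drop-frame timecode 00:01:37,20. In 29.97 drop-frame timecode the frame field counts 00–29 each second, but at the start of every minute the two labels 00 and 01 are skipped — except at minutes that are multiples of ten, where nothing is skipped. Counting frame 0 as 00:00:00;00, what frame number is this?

Complete 10-minute blocks: 0, each 17982 frames → 0.
Remaining 1 whole minute in the current block: 1800 + 0 × 1798 = 1800 frames.
Within the current minute: 37 × 30 + 20 − 2 = 1128 (labels ;00/;01 skipped at this minute). Total = 0 + 1800 + 1128 = 2928.

2928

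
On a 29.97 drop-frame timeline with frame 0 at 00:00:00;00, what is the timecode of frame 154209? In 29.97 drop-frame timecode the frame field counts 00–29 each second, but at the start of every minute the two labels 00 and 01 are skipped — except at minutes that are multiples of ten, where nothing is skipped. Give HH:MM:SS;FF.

Each 10-minute DF block holds 10 × 60 × 30 − 9 × 2 = 17982 frames. 154209 ÷ 17982 → 8 full blocks, remainder 10353.
Within the partial block the first minute is 1800 frames and each further minute 1798, so 5 further minute boundaries passed. Total skipped labels = 18 × 8 + 2 × 5 = 154.
Non-drop label index = 154209 + 154 = 154363; at 30 labels/s that is 01:25:45:13, i.e. DF 01:25:45;13.

01:25:45;13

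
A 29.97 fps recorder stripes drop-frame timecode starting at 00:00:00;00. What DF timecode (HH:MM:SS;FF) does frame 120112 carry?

Ten DF minutes hold 17982 frames, so frame 120112 lies in block 6 (frames 107892–125873) with 12220 frames into that block.
The block's first minute is 1800 frames and the rest 1798 each; 12220 frames reaches minute 6, so 6 × 18 + 6 × 2 = 120 labels have been skipped so far.
Adding those back, label number 120112 + 120 = 120232 at 30 labels/s is 4007 s + 22 f = 1 h 6 min 47 s frame 22, i.e. 01:06:47;22.

01:06:47;22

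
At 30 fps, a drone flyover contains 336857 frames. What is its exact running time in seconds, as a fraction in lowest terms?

336857/30 seconds

Running time = 336857 ÷ (30) = 336857 × 1/30 = 336857/30 s.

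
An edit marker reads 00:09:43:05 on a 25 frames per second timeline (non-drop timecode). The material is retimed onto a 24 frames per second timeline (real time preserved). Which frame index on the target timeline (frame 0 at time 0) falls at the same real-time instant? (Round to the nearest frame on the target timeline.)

frame 13997

Source frame index: (0×3600 + 9×60 + 43) × 25 + 5 = 14580.
Real time: 14580 / (25) = 2916/5 s.
Target frame: (2916/5) × (24) = 69984/5 ≈ 13996.800 → 13997.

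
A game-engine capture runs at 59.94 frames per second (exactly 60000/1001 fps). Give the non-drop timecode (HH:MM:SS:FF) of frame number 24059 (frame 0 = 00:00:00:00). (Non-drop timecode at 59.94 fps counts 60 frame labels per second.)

00:06:40:59

24059 ÷ 60 = 400 full seconds, remainder 59 frames.
400 s = 0 h 6 min 40 s.
Timecode: 00:06:40:59.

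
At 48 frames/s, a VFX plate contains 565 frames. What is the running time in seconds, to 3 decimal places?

Running time = 565 × 1/48 = 565/48 s ≈ 11.771 s.

11.771 seconds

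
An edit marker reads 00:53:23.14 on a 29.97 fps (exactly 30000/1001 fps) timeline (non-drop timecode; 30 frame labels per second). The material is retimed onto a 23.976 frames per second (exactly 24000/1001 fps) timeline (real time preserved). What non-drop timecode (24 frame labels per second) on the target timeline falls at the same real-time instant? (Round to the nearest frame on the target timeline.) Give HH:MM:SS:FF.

Source frame index: (0×3600 + 53×60 + 23) × 30 + 14 = 96104.
Real time: 96104 / (30000/1001) = 12025013/3750 s.
Target frame: (12025013/3750) × (24000/1001) = 384416/5 ≈ 76883.200 → 76883.
At 24 labels/s: frame 76883 → 00:53:23:11.

00:53:23:11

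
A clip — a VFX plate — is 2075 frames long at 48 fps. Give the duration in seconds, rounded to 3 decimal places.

43.229 seconds

Running time = 2075 × 1/48 = 2075/48 s ≈ 43.229 s.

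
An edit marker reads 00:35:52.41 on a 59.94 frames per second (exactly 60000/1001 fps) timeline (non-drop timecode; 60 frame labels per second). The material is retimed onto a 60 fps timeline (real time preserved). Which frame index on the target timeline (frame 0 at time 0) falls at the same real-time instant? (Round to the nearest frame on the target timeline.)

frame 129290

Source frame index: (0×3600 + 35×60 + 52) × 60 + 41 = 129161.
Real time: 129161 / (60000/1001) = 129290161/60000 s.
Target frame: (129290161/60000) × (60) = 129290161/1000 ≈ 129290.161 → 129290.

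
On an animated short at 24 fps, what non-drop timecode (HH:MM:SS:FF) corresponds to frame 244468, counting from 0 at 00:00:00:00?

244468 ÷ 24 = 10186 full seconds, remainder 4 frames.
10186 s = 2 h 49 min 46 s.
Timecode: 02:49:46:04.

02:49:46:04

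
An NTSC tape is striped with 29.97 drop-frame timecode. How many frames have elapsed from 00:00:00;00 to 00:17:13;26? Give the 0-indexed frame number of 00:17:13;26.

30984

Complete 10-minute blocks: 1, each 17982 frames → 17982.
Remaining 7 whole minutes in the current block: 1800 + 6 × 1798 = 12588 frames.
Within the current minute: 13 × 30 + 26 − 2 = 414 (labels ;00/;01 skipped at this minute). Total = 17982 + 12588 + 414 = 30984.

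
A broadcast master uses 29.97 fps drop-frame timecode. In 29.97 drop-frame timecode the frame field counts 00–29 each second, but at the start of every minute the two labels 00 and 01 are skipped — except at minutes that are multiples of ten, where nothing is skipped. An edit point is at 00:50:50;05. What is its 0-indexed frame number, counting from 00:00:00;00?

Complete 10-minute blocks: 5, each 17982 frames → 89910.
Remaining 0 whole minutes in the current block: 0 frames.
Within the current minute: 50 × 30 + 5 = 1505. Total = 89910 + 0 + 1505 = 91415.

91415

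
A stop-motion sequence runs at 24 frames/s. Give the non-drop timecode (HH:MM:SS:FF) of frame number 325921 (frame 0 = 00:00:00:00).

325921 ÷ 24 = 13580 full seconds, remainder 1 frame.
13580 s = 3 h 46 min 20 s.
Timecode: 03:46:20:01.

03:46:20:01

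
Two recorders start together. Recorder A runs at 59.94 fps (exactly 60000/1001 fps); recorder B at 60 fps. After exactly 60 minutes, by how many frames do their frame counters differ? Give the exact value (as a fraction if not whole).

60 min = 3600 s.
A emits 60000/1001 × 3600 = 216000000/1001 frames; B emits 60 × 3600 = 216000.
Difference = 216000/1001 frames (≈ 215.7842); B is ahead of A.

216000/1001 frames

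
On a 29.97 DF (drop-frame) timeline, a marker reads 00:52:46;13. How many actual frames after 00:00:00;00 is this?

As if non-drop at 30 labels/s: (0 × 3600 + 52 × 60 + 46) × 30 + 13 = 94993.
Minute boundaries passed: 52; those not divisible by 10: 52 − 5 = 47; dropped labels = 2 × 47 = 94.
Actual frame index = 94993 − 94 = 94899.

94899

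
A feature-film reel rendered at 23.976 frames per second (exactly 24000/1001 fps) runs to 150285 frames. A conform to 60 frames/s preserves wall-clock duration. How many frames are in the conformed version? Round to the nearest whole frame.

376088 frames

Frames at target rate = 150285 × (60) / (24000/1001) = 30087057/80 ≈ 376088.213.
Nearest whole frame: 376088.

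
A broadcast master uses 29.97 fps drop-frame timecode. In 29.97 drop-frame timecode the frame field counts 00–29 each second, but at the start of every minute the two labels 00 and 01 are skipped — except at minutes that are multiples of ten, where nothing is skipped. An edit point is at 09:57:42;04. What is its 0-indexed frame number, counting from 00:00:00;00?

As if non-drop at 30 labels/s: (9 × 3600 + 57 × 60 + 42) × 30 + 4 = 1075864.
Minute boundaries passed: 597; those not divisible by 10: 597 − 59 = 538; dropped labels = 2 × 538 = 1076.
Actual frame index = 1075864 − 1076 = 1074788.

1074788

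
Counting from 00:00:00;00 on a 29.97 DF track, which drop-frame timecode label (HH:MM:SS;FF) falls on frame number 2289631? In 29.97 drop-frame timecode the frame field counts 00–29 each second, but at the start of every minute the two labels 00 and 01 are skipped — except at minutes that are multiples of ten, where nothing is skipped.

21:13:17;13

Ten DF minutes hold 17982 frames, so frame 2289631 lies in block 127 (frames 2283714–2301695) with 5917 frames into that block.
The block's first minute is 1800 frames and the rest 1798 each; 5917 frames reaches minute 3, so 127 × 18 + 3 × 2 = 2292 labels have been skipped so far.
Adding those back, label number 2289631 + 2292 = 2291923 at 30 labels/s is 76397 s + 13 f = 21 h 13 min 17 s frame 13, i.e. 21:13:17;13.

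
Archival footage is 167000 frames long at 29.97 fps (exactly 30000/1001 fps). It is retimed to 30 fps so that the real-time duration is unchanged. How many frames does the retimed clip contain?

167167 frames

Target frames = source frames × (target rate / source rate) = 167000 × (30)/(30000/1001) = 167000 × 1001/1000 = 167167.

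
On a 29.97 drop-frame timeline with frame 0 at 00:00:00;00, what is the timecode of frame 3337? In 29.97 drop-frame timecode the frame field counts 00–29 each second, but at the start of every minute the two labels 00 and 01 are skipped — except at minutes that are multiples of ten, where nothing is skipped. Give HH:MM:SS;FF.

00:01:51;09

Each 10-minute DF block holds 10 × 60 × 30 − 9 × 2 = 17982 frames. 3337 ÷ 17982 → 0 full blocks, remainder 3337.
Within the partial block the first minute is 1800 frames and each further minute 1798, so 1 further minute boundary passed. Total skipped labels = 18 × 0 + 2 × 1 = 2.
Non-drop label index = 3337 + 2 = 3339; at 30 labels/s that is 00:01:51:09, i.e. DF 00:01:51;09.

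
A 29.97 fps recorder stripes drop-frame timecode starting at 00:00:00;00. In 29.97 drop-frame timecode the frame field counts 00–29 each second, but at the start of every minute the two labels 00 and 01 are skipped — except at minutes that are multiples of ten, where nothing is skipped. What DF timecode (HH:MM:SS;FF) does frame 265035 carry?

Each 10-minute DF block holds 10 × 60 × 30 − 9 × 2 = 17982 frames. 265035 ÷ 17982 → 14 full blocks, remainder 13287.
Within the partial block the first minute is 1800 frames and each further minute 1798, so 7 further minute boundaries passed. Total skipped labels = 18 × 14 + 2 × 7 = 266.
Non-drop label index = 265035 + 266 = 265301; at 30 labels/s that is 02:27:23:11, i.e. DF 02:27:23;11.

02:27:23;11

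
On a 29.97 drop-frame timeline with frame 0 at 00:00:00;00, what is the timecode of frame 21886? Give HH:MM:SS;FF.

Ten DF minutes hold 17982 frames, so frame 21886 lies in block 1 (frames 17982–35963) with 3904 frames into that block.
The block's first minute is 1800 frames and the rest 1798 each; 3904 frames reaches minute 2, so 1 × 18 + 2 × 2 = 22 labels have been skipped so far.
Adding those back, label number 21886 + 22 = 21908 at 30 labels/s is 730 s + 8 f = 0 h 12 min 10 s frame 8, i.e. 00:12:10;08.

00:12:10;08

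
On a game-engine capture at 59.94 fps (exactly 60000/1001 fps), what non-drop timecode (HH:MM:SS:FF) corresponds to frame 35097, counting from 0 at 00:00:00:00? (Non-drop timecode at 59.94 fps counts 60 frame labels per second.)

00:09:44:57

35097 ÷ 60 = 584 full seconds, remainder 57 frames.
584 s = 0 h 9 min 44 s.
Timecode: 00:09:44:57.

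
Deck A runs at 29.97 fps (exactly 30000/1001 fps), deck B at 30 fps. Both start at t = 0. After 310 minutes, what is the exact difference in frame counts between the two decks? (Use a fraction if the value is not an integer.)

310 min = 18600 s.
A emits 30000/1001 × 18600 = 558000000/1001 frames; B emits 30 × 18600 = 558000.
Difference = 558000/1001 frames (≈ 557.4426); B is ahead of A.

558000/1001 frames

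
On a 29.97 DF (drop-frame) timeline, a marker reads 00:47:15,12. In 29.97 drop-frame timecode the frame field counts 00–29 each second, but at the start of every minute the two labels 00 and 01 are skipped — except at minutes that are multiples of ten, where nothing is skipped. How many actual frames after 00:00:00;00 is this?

Complete 10-minute blocks: 4, each 17982 frames → 71928.
Remaining 7 whole minutes in the current block: 1800 + 6 × 1798 = 12588 frames.
Within the current minute: 15 × 30 + 12 − 2 = 460 (labels ;00/;01 skipped at this minute). Total = 71928 + 12588 + 460 = 84976.

84976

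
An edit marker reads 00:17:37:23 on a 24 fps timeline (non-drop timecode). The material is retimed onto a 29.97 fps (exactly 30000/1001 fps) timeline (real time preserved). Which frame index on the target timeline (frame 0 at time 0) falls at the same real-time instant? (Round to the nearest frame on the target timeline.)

frame 31707

Source frame index: (0×3600 + 17×60 + 37) × 24 + 23 = 25391.
Real time: 25391 / (24) = 25391/24 s.
Target frame: (25391/24) × (30000/1001) = 31738750/1001 ≈ 31707.043 → 31707.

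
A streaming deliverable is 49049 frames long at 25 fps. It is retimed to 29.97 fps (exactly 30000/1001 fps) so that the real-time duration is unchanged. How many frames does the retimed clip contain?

Target frames = source frames × (target rate / source rate) = 49049 × (30000/1001)/(25) = 49049 × 1200/1001 = 58800.

58800 frames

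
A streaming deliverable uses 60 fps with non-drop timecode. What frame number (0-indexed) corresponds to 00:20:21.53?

frame 73313

Total seconds to the label: (0 × 3600 + 20 × 60 + 21) = 1221.
Frame index = 1221 × 60 + 53 = 73313.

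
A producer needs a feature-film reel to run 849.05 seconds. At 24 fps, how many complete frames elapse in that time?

20377 frames

Frames = 849.05 × 24 = 101886/5 ≈ 20377.2000.
Complete frames: 20377.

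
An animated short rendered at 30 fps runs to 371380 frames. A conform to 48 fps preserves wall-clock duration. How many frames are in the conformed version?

Target frames = source frames × (target rate / source rate) = 371380 × (48)/(30) = 371380 × 8/5 = 594208.

594208 frames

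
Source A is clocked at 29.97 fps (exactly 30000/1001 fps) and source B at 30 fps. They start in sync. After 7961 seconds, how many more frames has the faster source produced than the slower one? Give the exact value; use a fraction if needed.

238830/1001 frames

A emits 30000/1001 × 7961 = 238830000/1001 frames; B emits 30 × 7961 = 238830.
Difference = 238830/1001 frames (≈ 238.5914); B is ahead of A.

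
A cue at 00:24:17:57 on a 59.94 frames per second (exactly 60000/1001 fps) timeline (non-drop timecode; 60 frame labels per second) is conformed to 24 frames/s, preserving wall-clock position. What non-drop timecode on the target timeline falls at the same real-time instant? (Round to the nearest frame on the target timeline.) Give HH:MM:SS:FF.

00:24:19:10

Source frame index: (0×3600 + 24×60 + 17) × 60 + 57 = 87477.
Real time: 87477 / (60000/1001) = 29188159/20000 s.
Target frame: (29188159/20000) × (24) = 87564477/2500 ≈ 35025.791 → 35026.
At 24 labels/s: frame 35026 → 00:24:19:10.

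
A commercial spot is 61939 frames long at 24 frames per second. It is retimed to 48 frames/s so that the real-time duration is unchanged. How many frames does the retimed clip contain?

123878 frames

Target frames = source frames × (target rate / source rate) = 61939 × (48)/(24) = 61939 × 2 = 123878.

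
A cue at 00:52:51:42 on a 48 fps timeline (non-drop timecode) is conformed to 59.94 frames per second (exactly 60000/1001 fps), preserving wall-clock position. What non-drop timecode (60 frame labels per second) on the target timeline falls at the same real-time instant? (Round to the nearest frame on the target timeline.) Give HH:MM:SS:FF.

Source frame index: (0×3600 + 52×60 + 51) × 48 + 42 = 152250.
Real time: 152250 / (48) = 25375/8 s.
Target frame: (25375/8) × (60000/1001) = 27187500/143 ≈ 190122.378 → 190122.
At 60 labels/s: frame 190122 → 00:52:48:42.

00:52:48:42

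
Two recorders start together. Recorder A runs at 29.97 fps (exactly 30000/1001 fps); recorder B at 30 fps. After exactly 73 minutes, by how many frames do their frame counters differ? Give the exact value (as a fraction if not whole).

131400/1001 frames

73 min = 4380 s.
A emits 30000/1001 × 4380 = 131400000/1001 frames; B emits 30 × 4380 = 131400.
Difference = 131400/1001 frames (≈ 131.2687); B is ahead of A.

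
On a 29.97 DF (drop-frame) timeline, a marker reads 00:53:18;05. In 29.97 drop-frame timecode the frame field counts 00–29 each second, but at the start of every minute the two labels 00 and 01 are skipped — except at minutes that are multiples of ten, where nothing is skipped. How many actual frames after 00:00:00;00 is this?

95849

As if non-drop at 30 labels/s: (0 × 3600 + 53 × 60 + 18) × 30 + 5 = 95945.
Minute boundaries passed: 53; those not divisible by 10: 53 − 5 = 48; dropped labels = 2 × 48 = 96.
Actual frame index = 95945 − 96 = 95849.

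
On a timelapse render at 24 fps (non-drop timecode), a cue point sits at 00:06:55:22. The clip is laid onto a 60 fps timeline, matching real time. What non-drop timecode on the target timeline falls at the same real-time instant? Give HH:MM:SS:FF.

Source frame index: (0×3600 + 6×60 + 55) × 24 + 22 = 9982.
Real time: 9982 / (24) = 4991/12 s.
Target frame: (4991/12) × (60) = 24955.
At 60 labels/s: frame 24955 → 00:06:55:55.

00:06:55:55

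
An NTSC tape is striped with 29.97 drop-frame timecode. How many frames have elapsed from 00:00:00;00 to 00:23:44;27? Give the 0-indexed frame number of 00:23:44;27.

Complete 10-minute blocks: 2, each 17982 frames → 35964.
Remaining 3 whole minutes in the current block: 1800 + 2 × 1798 = 5396 frames.
Within the current minute: 44 × 30 + 27 − 2 = 1345 (labels ;00/;01 skipped at this minute). Total = 35964 + 5396 + 1345 = 42705.

42705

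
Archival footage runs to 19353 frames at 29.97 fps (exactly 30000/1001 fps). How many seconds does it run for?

645.7451 seconds

Running time = 19353 / (30000/1001) = 645.7451 s.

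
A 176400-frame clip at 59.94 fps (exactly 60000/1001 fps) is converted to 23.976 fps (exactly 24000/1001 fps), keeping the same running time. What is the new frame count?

70560 frames

Target frames = source frames × (target rate / source rate) = 176400 × (24000/1001)/(60000/1001) = 176400 × 2/5 = 70560.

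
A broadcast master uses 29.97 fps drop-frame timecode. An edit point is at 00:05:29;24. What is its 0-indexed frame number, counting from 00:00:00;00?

9884

Complete 10-minute blocks: 0, each 17982 frames → 0.
Remaining 5 whole minutes in the current block: 1800 + 4 × 1798 = 8992 frames.
Within the current minute: 29 × 30 + 24 − 2 = 892 (labels ;00/;01 skipped at this minute). Total = 0 + 8992 + 892 = 9884.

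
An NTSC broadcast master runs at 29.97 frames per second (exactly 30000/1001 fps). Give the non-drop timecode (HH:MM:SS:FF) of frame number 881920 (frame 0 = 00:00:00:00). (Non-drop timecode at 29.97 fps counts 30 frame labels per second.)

881920 ÷ 30 = 29397 full seconds, remainder 10 frames.
29397 s = 8 h 9 min 57 s.
Timecode: 08:09:57:10.

08:09:57:10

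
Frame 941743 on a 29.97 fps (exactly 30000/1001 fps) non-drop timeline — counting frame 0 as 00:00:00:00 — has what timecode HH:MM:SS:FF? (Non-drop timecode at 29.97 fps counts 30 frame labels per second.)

08:43:11:13

941743 ÷ 30 = 31391 full seconds, remainder 13 frames.
31391 s = 8 h 43 min 11 s.
Timecode: 08:43:11:13.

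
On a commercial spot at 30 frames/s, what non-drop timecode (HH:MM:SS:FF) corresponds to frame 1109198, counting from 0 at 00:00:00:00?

1109198 ÷ 30 = 36973 full seconds, remainder 8 frames.
36973 s = 10 h 16 min 13 s.
Timecode: 10:16:13:08.

10:16:13:08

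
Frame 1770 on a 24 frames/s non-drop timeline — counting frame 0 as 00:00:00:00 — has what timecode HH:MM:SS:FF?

00:01:13:18

1770 ÷ 24 = 73 full seconds, remainder 18 frames.
73 s = 0 h 1 min 13 s.
Timecode: 00:01:13:18.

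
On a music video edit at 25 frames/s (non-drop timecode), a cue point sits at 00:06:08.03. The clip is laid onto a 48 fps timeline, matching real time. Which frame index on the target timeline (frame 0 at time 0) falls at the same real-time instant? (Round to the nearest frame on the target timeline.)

Source frame index: (0×3600 + 6×60 + 8) × 25 + 3 = 9203.
Real time: 9203 / (25) = 9203/25 s.
Target frame: (9203/25) × (48) = 441744/25 ≈ 17669.760 → 17670.

frame 17670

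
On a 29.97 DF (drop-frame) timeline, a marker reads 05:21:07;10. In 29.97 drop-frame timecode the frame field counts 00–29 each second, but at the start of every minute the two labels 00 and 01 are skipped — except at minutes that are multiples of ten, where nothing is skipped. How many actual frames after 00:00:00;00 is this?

577442

As if non-drop at 30 labels/s: (5 × 3600 + 21 × 60 + 7) × 30 + 10 = 578020.
Minute boundaries passed: 321; those not divisible by 10: 321 − 32 = 289; dropped labels = 2 × 289 = 578.
Actual frame index = 578020 − 578 = 577442.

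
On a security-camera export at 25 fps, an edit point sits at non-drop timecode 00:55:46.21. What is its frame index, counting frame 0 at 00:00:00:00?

Total seconds to the label: (0 × 3600 + 55 × 60 + 46) = 3346.
Frame index = 3346 × 25 + 21 = 83671.

83671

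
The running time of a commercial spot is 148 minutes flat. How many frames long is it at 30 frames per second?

266400 frames

148 min = 8880 s.
Frames = 8880 × 30 = 266400.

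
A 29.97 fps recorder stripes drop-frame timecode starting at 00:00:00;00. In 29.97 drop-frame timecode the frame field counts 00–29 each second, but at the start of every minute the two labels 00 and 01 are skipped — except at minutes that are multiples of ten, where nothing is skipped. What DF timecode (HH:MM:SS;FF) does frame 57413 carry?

Ten DF minutes hold 17982 frames, so frame 57413 lies in block 3 (frames 53946–71927) with 3467 frames into that block.
The block's first minute is 1800 frames and the rest 1798 each; 3467 frames reaches minute 1, so 3 × 18 + 1 × 2 = 56 labels have been skipped so far.
Adding those back, label number 57413 + 56 = 57469 at 30 labels/s is 1915 s + 19 f = 0 h 31 min 55 s frame 19, i.e. 00:31:55;19.

00:31:55;19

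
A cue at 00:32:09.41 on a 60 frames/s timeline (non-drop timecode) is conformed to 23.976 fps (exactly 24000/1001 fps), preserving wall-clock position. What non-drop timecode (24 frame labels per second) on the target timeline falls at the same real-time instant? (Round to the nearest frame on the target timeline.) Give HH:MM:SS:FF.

00:32:07:18

Source frame index: (0×3600 + 32×60 + 9) × 60 + 41 = 115781.
Real time: 115781 / (60) = 115781/60 s.
Target frame: (115781/60) × (24000/1001) = 46312400/1001 ≈ 46266.134 → 46266.
At 24 labels/s: frame 46266 → 00:32:07:18.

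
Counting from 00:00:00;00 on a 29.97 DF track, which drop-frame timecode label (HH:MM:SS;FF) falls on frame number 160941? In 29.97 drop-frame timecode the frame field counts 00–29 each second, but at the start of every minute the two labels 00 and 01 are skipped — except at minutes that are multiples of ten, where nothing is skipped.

01:29:30;03

Ten DF minutes hold 17982 frames, so frame 160941 lies in block 8 (frames 143856–161837) with 17085 frames into that block.
The block's first minute is 1800 frames and the rest 1798 each; 17085 frames reaches minute 9, so 8 × 18 + 9 × 2 = 162 labels have been skipped so far.
Adding those back, label number 160941 + 162 = 161103 at 30 labels/s is 5370 s + 3 f = 1 h 29 min 30 s frame 3, i.e. 01:29:30;03.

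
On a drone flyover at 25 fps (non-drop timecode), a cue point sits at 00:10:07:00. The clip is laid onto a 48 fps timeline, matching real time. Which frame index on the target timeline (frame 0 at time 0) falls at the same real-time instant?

frame 29136

Source frame index: (0×3600 + 10×60 + 7) × 25 + 0 = 15175.
Real time: 15175 / (25) = 607 s.
Target frame: (607) × (48) = 29136.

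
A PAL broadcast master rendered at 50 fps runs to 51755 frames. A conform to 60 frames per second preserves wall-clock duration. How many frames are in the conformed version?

Target frames = source frames × (target rate / source rate) = 51755 × (60)/(50) = 51755 × 6/5 = 62106.

62106 frames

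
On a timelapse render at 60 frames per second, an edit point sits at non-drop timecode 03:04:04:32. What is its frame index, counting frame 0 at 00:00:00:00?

662672

Total seconds to the label: (3 × 3600 + 4 × 60 + 4) = 11044.
Frame index = 11044 × 60 + 32 = 662672.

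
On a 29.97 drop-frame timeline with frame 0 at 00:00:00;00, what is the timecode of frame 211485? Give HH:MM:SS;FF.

Each 10-minute DF block holds 10 × 60 × 30 − 9 × 2 = 17982 frames. 211485 ÷ 17982 → 11 full blocks, remainder 13683.
Within the partial block the first minute is 1800 frames and each further minute 1798, so 7 further minute boundaries passed. Total skipped labels = 18 × 11 + 2 × 7 = 212.
Non-drop label index = 211485 + 212 = 211697; at 30 labels/s that is 01:57:36:17, i.e. DF 01:57:36;17.

01:57:36;17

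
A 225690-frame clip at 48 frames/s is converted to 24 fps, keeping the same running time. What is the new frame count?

Frames at target rate = 225690 × (24) / (48) = 112845.

112845 frames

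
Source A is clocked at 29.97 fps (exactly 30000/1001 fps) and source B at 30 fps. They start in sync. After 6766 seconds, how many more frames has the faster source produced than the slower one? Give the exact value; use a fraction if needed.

202980/1001 frames

A emits 30000/1001 × 6766 = 202980000/1001 frames; B emits 30 × 6766 = 202980.
Difference = 202980/1001 frames (≈ 202.7772); B is ahead of A.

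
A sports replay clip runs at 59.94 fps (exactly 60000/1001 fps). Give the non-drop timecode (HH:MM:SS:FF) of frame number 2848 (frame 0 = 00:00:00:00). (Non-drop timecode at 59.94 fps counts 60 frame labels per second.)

2848 ÷ 60 = 47 full seconds, remainder 28 frames.
47 s = 0 h 0 min 47 s.
Timecode: 00:00:47:28.

00:00:47:28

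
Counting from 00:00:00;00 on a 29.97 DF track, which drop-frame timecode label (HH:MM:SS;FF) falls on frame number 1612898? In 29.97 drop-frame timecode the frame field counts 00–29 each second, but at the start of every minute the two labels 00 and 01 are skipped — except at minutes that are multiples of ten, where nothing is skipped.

14:56:57;02

Each 10-minute DF block holds 10 × 60 × 30 − 9 × 2 = 17982 frames. 1612898 ÷ 17982 → 89 full blocks, remainder 12500.
Within the partial block the first minute is 1800 frames and each further minute 1798, so 6 further minute boundaries passed. Total skipped labels = 18 × 89 + 2 × 6 = 1614.
Non-drop label index = 1612898 + 1614 = 1614512; at 30 labels/s that is 14:56:57:02, i.e. DF 14:56:57;02.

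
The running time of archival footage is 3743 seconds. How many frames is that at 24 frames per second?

Frames = 3743 × 24 = 89832.

89832 frames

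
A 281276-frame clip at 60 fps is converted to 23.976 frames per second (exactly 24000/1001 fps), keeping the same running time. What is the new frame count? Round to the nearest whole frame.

Frames at target rate = 281276 × (24000/1001) / (60) = 112510400/1001 ≈ 112398.002.
Nearest whole frame: 112398.

112398 frames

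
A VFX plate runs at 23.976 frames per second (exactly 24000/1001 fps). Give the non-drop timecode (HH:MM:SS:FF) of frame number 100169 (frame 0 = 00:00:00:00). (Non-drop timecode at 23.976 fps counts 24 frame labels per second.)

100169 ÷ 24 = 4173 full seconds, remainder 17 frames.
4173 s = 1 h 9 min 33 s.
Timecode: 01:09:33:17.

01:09:33:17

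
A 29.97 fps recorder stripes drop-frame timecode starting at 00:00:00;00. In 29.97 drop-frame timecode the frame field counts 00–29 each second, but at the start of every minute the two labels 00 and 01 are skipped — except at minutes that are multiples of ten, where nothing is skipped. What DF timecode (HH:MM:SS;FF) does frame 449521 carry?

04:09:59;01

Ten DF minutes hold 17982 frames, so frame 449521 lies in block 24 (frames 431568–449549) with 17953 frames into that block.
The block's first minute is 1800 frames and the rest 1798 each; 17953 frames reaches minute 9, so 24 × 18 + 9 × 2 = 450 labels have been skipped so far.
Adding those back, label number 449521 + 450 = 449971 at 30 labels/s is 14999 s + 1 f = 4 h 9 min 59 s frame 1, i.e. 04:09:59;01.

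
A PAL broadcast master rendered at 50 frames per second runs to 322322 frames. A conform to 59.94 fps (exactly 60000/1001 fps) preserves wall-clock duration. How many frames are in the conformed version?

Target frames = source frames × (target rate / source rate) = 322322 × (60000/1001)/(50) = 322322 × 1200/1001 = 386400.

386400 frames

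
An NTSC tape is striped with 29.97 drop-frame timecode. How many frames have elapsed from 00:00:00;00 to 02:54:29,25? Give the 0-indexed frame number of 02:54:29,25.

Complete 10-minute blocks: 17, each 17982 frames → 305694.
Remaining 4 whole minutes in the current block: 1800 + 3 × 1798 = 7194 frames.
Within the current minute: 29 × 30 + 25 − 2 = 893 (labels ;00/;01 skipped at this minute). Total = 305694 + 7194 + 893 = 313781.

313781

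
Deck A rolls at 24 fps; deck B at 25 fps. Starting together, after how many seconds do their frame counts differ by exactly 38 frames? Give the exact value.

The gap grows by |25 − 24| = 1 frame per second.
Time for a 38-frame gap: 38 ÷ (1) = 38 s.

38 seconds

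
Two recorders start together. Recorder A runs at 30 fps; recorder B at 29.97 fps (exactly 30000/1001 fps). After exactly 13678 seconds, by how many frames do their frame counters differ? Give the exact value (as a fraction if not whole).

A emits 30 × 13678 = 410340 frames; B emits 30000/1001 × 13678 = 58620000/143.
Difference = 58620/143 frames (≈ 409.9301); B is behind A.

58620/143 frames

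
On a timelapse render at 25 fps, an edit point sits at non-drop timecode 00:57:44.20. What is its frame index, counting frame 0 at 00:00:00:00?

frame 86620

Total seconds to the label: (0 × 3600 + 57 × 60 + 44) = 3464.
Frame index = 3464 × 25 + 20 = 86620.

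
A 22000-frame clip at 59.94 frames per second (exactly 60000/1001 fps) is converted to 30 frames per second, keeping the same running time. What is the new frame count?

Target frames = source frames × (target rate / source rate) = 22000 × (30)/(60000/1001) = 22000 × 1001/2000 = 11011.

11011 frames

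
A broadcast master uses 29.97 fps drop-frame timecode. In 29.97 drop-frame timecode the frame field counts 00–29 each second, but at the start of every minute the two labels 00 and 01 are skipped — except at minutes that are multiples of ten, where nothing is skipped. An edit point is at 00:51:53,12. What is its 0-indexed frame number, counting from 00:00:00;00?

93310

Complete 10-minute blocks: 5, each 17982 frames → 89910.
Remaining 1 whole minute in the current block: 1800 + 0 × 1798 = 1800 frames.
Within the current minute: 53 × 30 + 12 − 2 = 1600 (labels ;00/;01 skipped at this minute). Total = 89910 + 1800 + 1600 = 93310.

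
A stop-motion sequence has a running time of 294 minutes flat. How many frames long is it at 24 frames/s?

294 min = 17640 s.
Frames = 17640 × 24 = 423360.

423360 frames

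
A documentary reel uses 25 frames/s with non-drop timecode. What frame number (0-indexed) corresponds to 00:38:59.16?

Total seconds to the label: (0 × 3600 + 38 × 60 + 59) = 2339.
Frame index = 2339 × 25 + 16 = 58491.

58491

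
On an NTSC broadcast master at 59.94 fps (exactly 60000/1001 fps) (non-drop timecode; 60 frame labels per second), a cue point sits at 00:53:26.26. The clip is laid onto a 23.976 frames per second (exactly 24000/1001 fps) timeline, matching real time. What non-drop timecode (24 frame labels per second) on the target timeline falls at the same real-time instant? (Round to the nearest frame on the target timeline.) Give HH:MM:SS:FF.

00:53:26:10

Source frame index: (0×3600 + 53×60 + 26) × 60 + 26 = 192386.
Real time: 192386 / (60000/1001) = 96289193/30000 s.
Target frame: (96289193/30000) × (24000/1001) = 384772/5 ≈ 76954.400 → 76954.
At 24 labels/s: frame 76954 → 00:53:26:10.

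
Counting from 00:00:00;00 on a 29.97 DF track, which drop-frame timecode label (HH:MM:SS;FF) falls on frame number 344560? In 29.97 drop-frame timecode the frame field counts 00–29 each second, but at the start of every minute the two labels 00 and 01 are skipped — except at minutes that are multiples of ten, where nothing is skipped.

Each 10-minute DF block holds 10 × 60 × 30 − 9 × 2 = 17982 frames. 344560 ÷ 17982 → 19 full blocks, remainder 2902.
Within the partial block the first minute is 1800 frames and each further minute 1798, so 1 further minute boundary passed. Total skipped labels = 18 × 19 + 2 × 1 = 344.
Non-drop label index = 344560 + 344 = 344904; at 30 labels/s that is 03:11:36:24, i.e. DF 03:11:36;24.

03:11:36;24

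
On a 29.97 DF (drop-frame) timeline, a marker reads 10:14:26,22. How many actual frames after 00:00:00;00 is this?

1104896

As if non-drop at 30 labels/s: (10 × 3600 + 14 × 60 + 26) × 30 + 22 = 1106002.
Minute boundaries passed: 614; those not divisible by 10: 614 − 61 = 553; dropped labels = 2 × 553 = 1106.
Actual frame index = 1106002 − 1106 = 1104896.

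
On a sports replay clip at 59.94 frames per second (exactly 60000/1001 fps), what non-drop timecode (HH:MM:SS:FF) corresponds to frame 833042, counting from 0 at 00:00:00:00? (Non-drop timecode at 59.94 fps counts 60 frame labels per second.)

833042 ÷ 60 = 13884 full seconds, remainder 2 frames.
13884 s = 3 h 51 min 24 s.
Timecode: 03:51:24:02.

03:51:24:02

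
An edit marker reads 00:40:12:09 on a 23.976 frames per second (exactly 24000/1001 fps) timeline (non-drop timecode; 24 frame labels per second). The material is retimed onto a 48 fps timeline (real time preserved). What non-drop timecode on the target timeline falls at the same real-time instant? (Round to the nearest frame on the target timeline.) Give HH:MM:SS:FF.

Source frame index: (0×3600 + 40×60 + 12) × 24 + 9 = 57897.
Real time: 57897 / (24000/1001) = 19318299/8000 s.
Target frame: (19318299/8000) × (48) = 57954897/500 ≈ 115909.794 → 115910.
At 48 labels/s: frame 115910 → 00:40:14:38.

00:40:14:38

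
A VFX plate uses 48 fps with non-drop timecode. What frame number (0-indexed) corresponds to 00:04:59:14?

Total seconds to the label: (0 × 3600 + 4 × 60 + 59) = 299.
Frame index = 299 × 48 + 14 = 14366.

frame 14366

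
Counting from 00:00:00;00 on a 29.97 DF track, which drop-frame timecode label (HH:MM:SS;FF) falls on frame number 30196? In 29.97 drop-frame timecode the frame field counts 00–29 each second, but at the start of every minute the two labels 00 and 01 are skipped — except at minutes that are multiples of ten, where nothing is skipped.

Ten DF minutes hold 17982 frames, so frame 30196 lies in block 1 (frames 17982–35963) with 12214 frames into that block.
The block's first minute is 1800 frames and the rest 1798 each; 12214 frames reaches minute 6, so 1 × 18 + 6 × 2 = 30 labels have been skipped so far.
Adding those back, label number 30196 + 30 = 30226 at 30 labels/s is 1007 s + 16 f = 0 h 16 min 47 s frame 16, i.e. 00:16:47;16.

00:16:47;16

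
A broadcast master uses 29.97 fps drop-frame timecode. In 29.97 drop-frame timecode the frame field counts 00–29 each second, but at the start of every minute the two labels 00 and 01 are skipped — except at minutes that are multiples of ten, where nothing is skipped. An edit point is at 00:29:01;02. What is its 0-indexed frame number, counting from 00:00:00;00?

As if non-drop at 30 labels/s: (0 × 3600 + 29 × 60 + 1) × 30 + 2 = 52232.
Minute boundaries passed: 29; those not divisible by 10: 29 − 2 = 27; dropped labels = 2 × 27 = 54.
Actual frame index = 52232 − 54 = 52178.

52178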